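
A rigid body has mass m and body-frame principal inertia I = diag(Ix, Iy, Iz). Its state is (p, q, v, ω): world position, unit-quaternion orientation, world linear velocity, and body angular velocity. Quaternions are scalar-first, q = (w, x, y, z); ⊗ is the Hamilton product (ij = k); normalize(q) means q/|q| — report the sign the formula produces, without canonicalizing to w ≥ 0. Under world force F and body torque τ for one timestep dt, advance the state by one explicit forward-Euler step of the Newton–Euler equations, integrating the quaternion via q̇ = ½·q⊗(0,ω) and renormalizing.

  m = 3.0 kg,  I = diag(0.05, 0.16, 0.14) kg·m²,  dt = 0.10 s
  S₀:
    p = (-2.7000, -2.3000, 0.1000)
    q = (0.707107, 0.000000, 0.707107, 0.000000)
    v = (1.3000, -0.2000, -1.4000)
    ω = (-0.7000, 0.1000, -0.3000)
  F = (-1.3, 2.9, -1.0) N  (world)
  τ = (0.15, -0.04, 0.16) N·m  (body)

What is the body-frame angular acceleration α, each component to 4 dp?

α = (2.9880, -0.1319, 1.1979)

precession coupling ω×(Iω) = (0.0006, -0.0189, -0.0077)
α = I⁻¹(τ − ω×Iω) = (2.9880, -0.1319, 1.1979)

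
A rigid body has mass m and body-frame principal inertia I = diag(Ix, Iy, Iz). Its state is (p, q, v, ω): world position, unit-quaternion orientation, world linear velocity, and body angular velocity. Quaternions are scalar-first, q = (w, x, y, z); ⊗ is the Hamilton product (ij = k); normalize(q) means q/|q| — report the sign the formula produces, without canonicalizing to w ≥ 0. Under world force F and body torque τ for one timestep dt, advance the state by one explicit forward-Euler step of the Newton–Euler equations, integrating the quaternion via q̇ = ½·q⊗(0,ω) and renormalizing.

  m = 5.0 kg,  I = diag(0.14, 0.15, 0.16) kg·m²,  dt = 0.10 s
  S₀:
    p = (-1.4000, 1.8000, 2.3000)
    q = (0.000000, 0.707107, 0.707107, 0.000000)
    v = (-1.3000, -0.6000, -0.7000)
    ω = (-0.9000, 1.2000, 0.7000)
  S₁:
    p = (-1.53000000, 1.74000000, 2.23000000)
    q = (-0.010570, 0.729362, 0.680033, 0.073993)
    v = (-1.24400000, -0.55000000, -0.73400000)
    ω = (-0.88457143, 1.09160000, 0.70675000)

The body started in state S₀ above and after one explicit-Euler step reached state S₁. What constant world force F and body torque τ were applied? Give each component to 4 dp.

velocity change Δv = (0.05600000, 0.05000000, -0.03400000)
F = m·Δv/dt = (2.8000, 2.5000, -1.7000)
ω₁ − ω₀ = (0.01542857, -0.10840000, 0.00675000)
gyro term ω₀×Iω₀ = (0.0084, 0.0126, -0.0108)
applied torque τ = (0.0300, -0.1500, 0.0000)

F = (2.8000, 2.5000, -1.7000)
τ = (0.0300, -0.1500, 0.0000)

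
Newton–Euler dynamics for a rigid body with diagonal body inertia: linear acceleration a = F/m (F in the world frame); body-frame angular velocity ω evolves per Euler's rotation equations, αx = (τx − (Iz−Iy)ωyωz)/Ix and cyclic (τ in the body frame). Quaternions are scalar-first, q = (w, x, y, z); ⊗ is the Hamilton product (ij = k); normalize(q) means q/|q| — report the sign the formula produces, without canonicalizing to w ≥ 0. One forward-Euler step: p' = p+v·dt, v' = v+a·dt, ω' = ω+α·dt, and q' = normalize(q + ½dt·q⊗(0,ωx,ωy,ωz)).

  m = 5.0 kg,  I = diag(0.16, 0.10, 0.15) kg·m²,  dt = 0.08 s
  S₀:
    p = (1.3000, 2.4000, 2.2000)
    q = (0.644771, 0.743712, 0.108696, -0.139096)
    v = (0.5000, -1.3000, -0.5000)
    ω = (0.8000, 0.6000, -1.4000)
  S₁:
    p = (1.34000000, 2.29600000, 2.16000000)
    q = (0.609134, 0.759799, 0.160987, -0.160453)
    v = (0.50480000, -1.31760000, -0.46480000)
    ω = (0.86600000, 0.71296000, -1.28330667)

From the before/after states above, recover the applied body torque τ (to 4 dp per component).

τ = (0.0900, 0.1300, 0.1900)

Δω = ω₁−ω₀ = (0.06600000, 0.11296000, 0.11669333)
applied torque τ = (0.0900, 0.1300, 0.1900)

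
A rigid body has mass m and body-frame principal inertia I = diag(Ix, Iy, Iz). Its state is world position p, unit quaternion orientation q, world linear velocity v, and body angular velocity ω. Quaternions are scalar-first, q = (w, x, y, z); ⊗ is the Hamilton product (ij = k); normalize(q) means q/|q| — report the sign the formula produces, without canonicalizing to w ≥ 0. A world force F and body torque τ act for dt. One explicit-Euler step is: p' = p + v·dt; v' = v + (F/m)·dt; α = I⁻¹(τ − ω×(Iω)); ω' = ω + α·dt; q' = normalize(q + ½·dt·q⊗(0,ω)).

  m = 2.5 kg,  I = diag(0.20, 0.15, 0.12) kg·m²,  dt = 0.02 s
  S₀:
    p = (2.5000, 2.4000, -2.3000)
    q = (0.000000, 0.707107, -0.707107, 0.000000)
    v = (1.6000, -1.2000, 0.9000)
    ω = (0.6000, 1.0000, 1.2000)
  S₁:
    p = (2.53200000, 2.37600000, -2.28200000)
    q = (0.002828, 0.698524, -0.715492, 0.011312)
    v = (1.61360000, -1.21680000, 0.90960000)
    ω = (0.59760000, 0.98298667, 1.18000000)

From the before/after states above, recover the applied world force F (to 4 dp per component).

F = (1.7000, -2.1000, 1.2000)

v₁ − v₀ = (0.01360000, -0.01680000, 0.00960000)
applied force F = (1.7000, -2.1000, 1.2000)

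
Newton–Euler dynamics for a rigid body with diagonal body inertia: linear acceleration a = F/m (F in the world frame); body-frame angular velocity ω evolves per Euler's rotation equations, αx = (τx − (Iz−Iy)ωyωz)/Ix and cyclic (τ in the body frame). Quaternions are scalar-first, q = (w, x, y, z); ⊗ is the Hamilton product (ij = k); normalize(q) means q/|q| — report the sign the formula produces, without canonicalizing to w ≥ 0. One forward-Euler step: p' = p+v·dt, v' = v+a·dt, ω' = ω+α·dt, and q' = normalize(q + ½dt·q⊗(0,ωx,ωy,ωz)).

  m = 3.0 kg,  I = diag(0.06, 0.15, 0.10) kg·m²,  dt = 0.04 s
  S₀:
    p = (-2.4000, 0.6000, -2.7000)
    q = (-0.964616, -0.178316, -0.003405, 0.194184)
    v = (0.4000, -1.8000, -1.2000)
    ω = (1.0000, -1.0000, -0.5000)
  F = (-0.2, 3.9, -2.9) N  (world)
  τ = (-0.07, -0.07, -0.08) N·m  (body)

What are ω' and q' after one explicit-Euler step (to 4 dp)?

ω' = (0.9700, -1.0240, -0.4960)
q' = (-0.9587, -0.1936, 0.0180, 0.2074)

α = I⁻¹(τ − ω×Iω) = (-0.7500, -0.6000, 0.1000)
new body rate ω' = (0.9700, -1.0240, -0.4960)
q⊗(0,ω) = (0.2720030, -0.7687295, 1.0696420, 0.6640290)
updated quaternion q' = (-0.9587, -0.1936, 0.0180, 0.2074)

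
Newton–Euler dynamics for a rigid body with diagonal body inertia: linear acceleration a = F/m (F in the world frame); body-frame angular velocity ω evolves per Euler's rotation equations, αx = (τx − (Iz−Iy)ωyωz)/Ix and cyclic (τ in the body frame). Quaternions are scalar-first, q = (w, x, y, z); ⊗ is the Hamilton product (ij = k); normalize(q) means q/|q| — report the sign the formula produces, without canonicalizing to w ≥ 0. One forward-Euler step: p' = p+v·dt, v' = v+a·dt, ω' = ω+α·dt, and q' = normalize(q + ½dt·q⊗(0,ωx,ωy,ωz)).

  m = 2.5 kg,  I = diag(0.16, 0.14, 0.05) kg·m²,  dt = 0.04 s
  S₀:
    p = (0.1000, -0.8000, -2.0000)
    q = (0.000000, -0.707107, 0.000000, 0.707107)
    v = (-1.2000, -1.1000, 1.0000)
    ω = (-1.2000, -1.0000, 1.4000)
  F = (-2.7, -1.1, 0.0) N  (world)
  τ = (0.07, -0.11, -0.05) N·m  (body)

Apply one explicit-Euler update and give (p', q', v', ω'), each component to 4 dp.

precession coupling ω×(Iω) = (0.1260, -0.1848, -0.0240)
α = I⁻¹(τ − ω×Iω) = (-0.3500, 0.5343, -0.5200)
new body rate ω' = (-1.2140, -0.9786, 1.3792)
Hamilton product q⊗(0,ω) = (-1.8384782, 0.7071070, 0.1414214, 0.7071070)
updated quaternion q' = (-0.0367, -0.6924, 0.0028, 0.7206)
a = (-1.0800, -0.4400, 0.0000)
new position p' = (0.0520, -0.8440, -1.9600)
new velocity v' = (-1.2432, -1.1176, 1.0000)

p' = (0.0520, -0.8440, -1.9600)
q' = (-0.0367, -0.6924, 0.0028, 0.7206)
v' = (-1.2432, -1.1176, 1.0000)
ω' = (-1.2140, -0.9786, 1.3792)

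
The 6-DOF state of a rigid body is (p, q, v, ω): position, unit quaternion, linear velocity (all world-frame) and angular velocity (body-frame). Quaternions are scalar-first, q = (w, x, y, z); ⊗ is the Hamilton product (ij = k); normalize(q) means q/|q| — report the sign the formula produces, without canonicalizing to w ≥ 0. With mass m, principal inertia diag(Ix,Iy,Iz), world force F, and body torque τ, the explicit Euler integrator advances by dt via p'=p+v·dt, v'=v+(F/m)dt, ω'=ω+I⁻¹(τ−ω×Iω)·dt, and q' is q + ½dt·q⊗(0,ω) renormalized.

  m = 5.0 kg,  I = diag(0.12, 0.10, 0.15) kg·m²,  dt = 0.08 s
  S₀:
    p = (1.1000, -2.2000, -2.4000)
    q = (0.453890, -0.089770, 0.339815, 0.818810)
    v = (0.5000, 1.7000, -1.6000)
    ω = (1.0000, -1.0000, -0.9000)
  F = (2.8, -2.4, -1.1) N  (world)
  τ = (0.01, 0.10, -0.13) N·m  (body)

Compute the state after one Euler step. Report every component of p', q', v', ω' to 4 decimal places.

p' = (1.1400, -2.0640, -2.5280)
q' = (0.4994, -0.0510, 0.3504, 0.7907)
v' = (0.5448, 1.6616, -1.6176)
ω' = (0.9767, -0.9416, -0.9800)

precession coupling ω×(Iω) = (0.0450, 0.0270, 0.0200)
α = I⁻¹(τ − ω×Iω) = (-0.2917, 0.7300, -1.0000)
new body rate ω' = (0.9767, -0.9416, -0.9800)
2q̇ = q⊗(0,ω) = (1.1665140, 0.9668665, 0.2841270, -0.6585460)
q' = normalize(q + ½dt·q⊗(0,ω)) = (0.4994, -0.0510, 0.3504, 0.7907)
new position p' = (1.1400, -2.0640, -2.5280)
v' = v + a·dt = (0.5448, 1.6616, -1.6176)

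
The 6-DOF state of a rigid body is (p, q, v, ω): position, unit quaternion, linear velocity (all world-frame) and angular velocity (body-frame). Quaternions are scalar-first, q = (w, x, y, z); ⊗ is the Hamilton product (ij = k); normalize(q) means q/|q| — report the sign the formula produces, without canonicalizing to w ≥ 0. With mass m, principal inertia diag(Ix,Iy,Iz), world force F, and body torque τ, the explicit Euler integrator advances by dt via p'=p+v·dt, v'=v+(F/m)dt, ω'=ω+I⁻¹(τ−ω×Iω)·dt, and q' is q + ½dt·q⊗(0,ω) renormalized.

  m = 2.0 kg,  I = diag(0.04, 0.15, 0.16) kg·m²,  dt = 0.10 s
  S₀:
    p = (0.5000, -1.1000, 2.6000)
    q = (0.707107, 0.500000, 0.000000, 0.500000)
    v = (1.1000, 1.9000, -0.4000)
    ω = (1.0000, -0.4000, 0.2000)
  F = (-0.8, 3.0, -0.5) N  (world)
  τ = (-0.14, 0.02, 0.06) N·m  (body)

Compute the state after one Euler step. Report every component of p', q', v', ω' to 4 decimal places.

p' = (0.6100, -0.9100, 2.5600)
q' = (0.6761, 0.5445, 0.0058, 0.4963)
v' = (1.0600, 2.0500, -0.4250)
ω' = (0.6520, -0.3707, 0.2650)

new position p' = (0.6100, -0.9100, 2.5600)
v + (F/m)dt = (1.0600, 2.0500, -0.4250)
α = I⁻¹(τ − ω×Iω) = (-3.4800, 0.2933, 0.6500)
ω + α·dt = (0.6520, -0.3707, 0.2650)
q⊗(0,ω) = (-0.6000000, 0.9071070, 0.1171572, -0.0585786)
q + ½dt·q⊗(0,ω), renormalized = (0.6761, 0.5445, 0.0058, 0.4963)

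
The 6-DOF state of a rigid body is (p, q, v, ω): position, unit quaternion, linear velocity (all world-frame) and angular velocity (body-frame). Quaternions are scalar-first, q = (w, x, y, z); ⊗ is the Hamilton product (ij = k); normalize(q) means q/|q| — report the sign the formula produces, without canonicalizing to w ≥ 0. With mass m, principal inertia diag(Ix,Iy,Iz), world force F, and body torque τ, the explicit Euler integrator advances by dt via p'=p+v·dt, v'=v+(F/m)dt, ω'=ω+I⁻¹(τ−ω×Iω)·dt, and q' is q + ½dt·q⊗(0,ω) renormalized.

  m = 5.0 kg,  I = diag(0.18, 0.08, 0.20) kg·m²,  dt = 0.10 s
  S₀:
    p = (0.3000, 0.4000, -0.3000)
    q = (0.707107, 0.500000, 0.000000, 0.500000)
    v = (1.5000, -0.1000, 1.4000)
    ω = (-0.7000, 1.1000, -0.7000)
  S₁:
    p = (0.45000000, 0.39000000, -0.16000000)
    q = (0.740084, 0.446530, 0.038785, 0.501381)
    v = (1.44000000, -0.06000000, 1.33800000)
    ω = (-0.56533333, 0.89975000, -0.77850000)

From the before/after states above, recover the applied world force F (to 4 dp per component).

v₁ − v₀ = (-0.06000000, 0.04000000, -0.06200000)
F = m·Δv/dt = (-3.0000, 2.0000, -3.1000)

F = (-3.0000, 2.0000, -3.1000)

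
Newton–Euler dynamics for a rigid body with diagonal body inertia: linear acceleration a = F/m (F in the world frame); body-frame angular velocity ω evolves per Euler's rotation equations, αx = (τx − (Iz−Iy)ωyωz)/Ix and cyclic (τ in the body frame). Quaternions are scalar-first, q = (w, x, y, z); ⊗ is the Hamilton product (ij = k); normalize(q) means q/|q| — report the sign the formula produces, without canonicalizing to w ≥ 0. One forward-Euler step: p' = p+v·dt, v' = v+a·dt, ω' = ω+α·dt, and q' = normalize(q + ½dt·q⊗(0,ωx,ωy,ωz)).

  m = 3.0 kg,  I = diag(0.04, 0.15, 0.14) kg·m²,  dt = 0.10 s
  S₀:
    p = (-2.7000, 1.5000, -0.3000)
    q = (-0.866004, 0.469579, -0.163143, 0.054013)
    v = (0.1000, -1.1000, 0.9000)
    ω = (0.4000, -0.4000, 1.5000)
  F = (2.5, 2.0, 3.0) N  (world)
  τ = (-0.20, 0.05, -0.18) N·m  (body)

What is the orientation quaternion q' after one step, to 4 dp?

q' = (-0.8799, 0.4397, -0.1794, -0.0170)

2q̇ = q⊗(0,ω) = (-0.3341083, -0.5695109, -0.3363617, -1.4215804)
q' = normalize(q + ½dt·q⊗(0,ω)) = (-0.8799, 0.4397, -0.1794, -0.0170)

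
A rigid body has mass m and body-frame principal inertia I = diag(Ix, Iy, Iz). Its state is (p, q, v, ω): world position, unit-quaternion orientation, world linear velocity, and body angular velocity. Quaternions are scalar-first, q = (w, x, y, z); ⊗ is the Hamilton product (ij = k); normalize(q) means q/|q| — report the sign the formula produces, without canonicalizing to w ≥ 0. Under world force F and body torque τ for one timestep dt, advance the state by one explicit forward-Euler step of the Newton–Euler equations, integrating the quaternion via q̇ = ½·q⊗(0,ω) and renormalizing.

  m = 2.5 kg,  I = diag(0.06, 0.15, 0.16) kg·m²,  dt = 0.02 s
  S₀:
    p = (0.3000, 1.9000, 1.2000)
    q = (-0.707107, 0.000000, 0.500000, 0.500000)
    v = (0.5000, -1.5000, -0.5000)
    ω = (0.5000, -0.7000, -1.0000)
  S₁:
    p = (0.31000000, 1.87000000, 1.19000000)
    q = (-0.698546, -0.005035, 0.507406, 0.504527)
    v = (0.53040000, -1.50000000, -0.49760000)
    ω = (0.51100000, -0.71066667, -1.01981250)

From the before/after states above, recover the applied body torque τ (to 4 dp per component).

Δω = ω₁−ω₀ = (0.01100000, -0.01066667, -0.01981250)
τ = I·(Δω/dt) + ω₀×(Iω₀) = (0.0400, -0.0300, -0.1900)

τ = (0.0400, -0.0300, -0.1900)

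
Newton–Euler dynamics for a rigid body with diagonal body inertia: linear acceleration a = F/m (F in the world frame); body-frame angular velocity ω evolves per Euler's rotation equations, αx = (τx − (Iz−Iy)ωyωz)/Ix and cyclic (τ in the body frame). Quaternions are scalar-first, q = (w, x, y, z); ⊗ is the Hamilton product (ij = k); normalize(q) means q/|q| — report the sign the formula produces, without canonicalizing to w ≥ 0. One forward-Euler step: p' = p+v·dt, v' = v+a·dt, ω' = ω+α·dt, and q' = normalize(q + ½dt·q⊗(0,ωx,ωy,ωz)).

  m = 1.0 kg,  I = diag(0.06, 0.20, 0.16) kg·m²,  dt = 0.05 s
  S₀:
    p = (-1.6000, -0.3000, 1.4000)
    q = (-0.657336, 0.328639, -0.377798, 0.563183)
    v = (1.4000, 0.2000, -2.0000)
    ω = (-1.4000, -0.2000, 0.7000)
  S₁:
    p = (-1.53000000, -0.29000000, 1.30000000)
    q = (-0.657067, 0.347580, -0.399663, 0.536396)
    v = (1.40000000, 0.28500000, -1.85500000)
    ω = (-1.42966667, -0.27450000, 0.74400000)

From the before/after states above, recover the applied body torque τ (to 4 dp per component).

rate change Δω = (-0.02966667, -0.07450000, 0.04400000)
I·α + gyro = (-0.0300, -0.2000, 0.1800)

τ = (-0.0300, -0.2000, 0.1800)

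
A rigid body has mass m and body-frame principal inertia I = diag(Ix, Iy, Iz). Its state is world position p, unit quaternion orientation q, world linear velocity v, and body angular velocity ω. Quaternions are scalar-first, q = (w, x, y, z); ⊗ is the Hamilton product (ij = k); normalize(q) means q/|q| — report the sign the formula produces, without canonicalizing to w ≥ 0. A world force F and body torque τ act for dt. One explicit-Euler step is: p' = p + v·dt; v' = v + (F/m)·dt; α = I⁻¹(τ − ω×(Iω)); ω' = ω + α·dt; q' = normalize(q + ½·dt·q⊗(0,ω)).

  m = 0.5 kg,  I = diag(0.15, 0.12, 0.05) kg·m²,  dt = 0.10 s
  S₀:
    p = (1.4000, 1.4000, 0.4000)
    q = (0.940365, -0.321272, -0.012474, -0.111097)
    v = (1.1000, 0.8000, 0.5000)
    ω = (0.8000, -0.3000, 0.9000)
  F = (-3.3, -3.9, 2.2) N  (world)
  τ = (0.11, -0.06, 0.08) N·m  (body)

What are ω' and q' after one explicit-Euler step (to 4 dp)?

ω' = (0.8607, -0.4100, 1.0456)
q' = (0.9562, -0.2853, -0.0165, -0.0633)

gyro term ω×Iω = (0.0189, 0.0720, 0.0072)
α = I⁻¹(τ − ω×Iω) = (0.6073, -1.1000, 1.4560)
ω + α·dt = (0.8607, -0.4100, 1.0456)
Hamilton product q⊗(0,ω) = (0.3532627, 0.7077363, -0.0818423, 0.9526893)
q' = normalize(q + ½dt·q⊗(0,ω)) = (0.9562, -0.2853, -0.0165, -0.0633)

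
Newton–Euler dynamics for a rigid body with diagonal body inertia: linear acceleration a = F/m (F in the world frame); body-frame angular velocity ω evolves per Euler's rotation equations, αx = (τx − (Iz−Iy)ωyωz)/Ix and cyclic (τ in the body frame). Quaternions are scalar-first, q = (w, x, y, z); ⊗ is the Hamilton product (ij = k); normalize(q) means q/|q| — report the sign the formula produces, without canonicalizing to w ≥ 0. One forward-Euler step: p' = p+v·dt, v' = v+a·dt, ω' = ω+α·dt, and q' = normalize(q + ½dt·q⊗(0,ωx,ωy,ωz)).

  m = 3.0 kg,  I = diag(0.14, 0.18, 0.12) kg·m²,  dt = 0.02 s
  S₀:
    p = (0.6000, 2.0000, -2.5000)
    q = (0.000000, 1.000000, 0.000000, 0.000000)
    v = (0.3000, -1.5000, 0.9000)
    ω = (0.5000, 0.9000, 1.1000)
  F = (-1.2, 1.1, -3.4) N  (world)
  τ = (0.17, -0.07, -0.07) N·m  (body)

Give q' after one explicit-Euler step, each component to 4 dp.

q⊗(0,ω) = (-0.5000000, 0.0000000, -1.1000000, 0.9000000)
updated quaternion q' = (-0.0050, 0.9999, -0.0110, 0.0090)

q' = (-0.0050, 0.9999, -0.0110, 0.0090)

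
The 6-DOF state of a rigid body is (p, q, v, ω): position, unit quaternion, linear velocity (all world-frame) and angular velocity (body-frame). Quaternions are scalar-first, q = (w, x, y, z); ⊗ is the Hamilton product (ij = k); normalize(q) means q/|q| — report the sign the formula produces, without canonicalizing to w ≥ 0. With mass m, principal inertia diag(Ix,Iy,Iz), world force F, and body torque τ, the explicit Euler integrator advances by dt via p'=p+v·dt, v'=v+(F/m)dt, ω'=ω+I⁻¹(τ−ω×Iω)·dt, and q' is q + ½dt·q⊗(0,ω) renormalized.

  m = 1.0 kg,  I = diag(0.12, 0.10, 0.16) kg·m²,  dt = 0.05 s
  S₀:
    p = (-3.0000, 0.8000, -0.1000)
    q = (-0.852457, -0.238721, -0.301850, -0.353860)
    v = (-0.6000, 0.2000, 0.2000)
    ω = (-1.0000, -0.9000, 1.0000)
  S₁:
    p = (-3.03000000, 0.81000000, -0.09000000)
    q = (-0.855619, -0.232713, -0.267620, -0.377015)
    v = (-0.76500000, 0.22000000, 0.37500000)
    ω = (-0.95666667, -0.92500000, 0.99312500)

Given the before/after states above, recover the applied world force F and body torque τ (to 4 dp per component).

F = (-3.3000, 0.4000, 3.5000)
τ = (0.0500, -0.0100, -0.0400)

v₁ − v₀ = (-0.16500000, 0.02000000, 0.17500000)
m·(v₁−v₀)/dt = (-3.3000, 0.4000, 3.5000)
rate change Δω = (0.04333333, -0.02500000, -0.00687500)
applied torque τ = (0.0500, -0.0100, -0.0400)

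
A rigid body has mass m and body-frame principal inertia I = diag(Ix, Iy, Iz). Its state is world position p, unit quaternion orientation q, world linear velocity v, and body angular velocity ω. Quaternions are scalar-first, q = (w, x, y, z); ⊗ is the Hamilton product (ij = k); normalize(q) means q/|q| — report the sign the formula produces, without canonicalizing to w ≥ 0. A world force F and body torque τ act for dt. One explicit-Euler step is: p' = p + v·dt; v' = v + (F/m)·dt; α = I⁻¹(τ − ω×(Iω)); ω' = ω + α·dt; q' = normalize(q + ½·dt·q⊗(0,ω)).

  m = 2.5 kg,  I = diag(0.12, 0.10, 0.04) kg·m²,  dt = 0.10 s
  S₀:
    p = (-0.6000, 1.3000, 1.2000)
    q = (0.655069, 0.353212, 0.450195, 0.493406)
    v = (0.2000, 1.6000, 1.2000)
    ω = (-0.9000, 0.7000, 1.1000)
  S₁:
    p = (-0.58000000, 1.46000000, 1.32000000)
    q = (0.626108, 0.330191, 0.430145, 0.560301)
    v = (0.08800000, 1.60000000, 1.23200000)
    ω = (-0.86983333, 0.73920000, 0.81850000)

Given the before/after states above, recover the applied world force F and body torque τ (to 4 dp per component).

Δv = v₁−v₀ = (-0.11200000, 0.00000000, 0.03200000)
m·(v₁−v₀)/dt = (-2.8000, 0.0000, 0.8000)
rate change Δω = (0.03016667, 0.03920000, -0.28150000)
I·α + gyro = (-0.0100, -0.0400, -0.1000)

F = (-2.8000, 0.0000, 0.8000)
τ = (-0.0100, -0.0400, -0.1000)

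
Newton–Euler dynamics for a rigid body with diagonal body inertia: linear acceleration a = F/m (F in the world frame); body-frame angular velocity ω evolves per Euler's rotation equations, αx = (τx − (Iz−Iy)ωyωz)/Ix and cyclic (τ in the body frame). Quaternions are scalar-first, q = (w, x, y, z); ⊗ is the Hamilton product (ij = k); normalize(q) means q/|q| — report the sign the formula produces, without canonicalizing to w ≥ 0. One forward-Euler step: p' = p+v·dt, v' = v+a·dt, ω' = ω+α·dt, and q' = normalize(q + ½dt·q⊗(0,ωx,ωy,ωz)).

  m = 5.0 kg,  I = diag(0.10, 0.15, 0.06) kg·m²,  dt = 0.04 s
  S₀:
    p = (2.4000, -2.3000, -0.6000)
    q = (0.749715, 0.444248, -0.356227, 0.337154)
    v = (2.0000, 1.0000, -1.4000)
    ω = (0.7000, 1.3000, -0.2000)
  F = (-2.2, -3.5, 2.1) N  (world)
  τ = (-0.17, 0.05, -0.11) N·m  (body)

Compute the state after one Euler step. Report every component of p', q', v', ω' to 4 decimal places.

gyro term ω×Iω = (0.0234, -0.0056, 0.0455)
α = I⁻¹(τ − ω×Iω) = (-1.9340, 0.3707, -2.5917)
new body rate ω' = (0.6226, 1.3148, -0.3037)
Hamilton product q⊗(0,ω) = (0.2195523, 0.1577457, 1.2994869, 0.6769383)
q + ½dt·q⊗(0,ω), renormalized = (0.7538, 0.4472, -0.3301, 0.3505)
p' = p + v·dt = (2.4800, -2.2600, -0.6560)
v + (F/m)dt = (1.9824, 0.9720, -1.3832)

p' = (2.4800, -2.2600, -0.6560)
q' = (0.7538, 0.4472, -0.3301, 0.3505)
v' = (1.9824, 0.9720, -1.3832)
ω' = (0.6226, 1.3148, -0.3037)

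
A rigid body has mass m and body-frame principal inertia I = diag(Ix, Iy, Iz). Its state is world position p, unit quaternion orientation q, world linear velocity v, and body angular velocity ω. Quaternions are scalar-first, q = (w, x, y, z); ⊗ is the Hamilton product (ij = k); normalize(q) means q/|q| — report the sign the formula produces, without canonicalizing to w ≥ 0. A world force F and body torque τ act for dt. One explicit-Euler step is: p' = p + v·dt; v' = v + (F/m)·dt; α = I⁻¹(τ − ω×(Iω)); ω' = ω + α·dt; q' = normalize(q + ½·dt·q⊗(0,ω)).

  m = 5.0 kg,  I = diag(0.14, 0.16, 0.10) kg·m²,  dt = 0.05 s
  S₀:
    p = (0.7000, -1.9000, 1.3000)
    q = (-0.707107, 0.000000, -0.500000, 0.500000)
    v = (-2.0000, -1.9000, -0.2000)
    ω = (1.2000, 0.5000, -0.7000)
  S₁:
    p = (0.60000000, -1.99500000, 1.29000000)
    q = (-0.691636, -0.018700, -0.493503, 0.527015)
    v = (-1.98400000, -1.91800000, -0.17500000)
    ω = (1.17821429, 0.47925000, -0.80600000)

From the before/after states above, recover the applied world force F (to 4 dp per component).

Δv = v₁−v₀ = (0.01600000, -0.01800000, 0.02500000)
applied force F = (1.6000, -1.8000, 2.5000)

F = (1.6000, -1.8000, 2.5000)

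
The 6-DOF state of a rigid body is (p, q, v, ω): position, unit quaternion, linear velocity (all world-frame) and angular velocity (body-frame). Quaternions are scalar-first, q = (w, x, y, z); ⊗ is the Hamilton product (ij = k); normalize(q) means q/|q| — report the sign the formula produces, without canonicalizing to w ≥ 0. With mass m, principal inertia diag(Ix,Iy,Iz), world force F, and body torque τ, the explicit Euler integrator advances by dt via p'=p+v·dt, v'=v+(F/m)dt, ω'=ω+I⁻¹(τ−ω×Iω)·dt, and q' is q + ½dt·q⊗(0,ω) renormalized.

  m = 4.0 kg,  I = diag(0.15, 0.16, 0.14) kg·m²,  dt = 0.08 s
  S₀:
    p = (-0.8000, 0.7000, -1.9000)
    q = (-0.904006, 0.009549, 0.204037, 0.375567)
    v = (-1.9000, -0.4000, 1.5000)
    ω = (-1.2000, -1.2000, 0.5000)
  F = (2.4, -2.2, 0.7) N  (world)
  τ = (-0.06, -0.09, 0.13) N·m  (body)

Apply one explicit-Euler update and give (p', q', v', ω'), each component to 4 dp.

linear accel F/m = (0.6000, -0.5500, 0.1750)
new position p' = (-0.9520, 0.6680, -1.7800)
v + (F/m)dt = (-1.8520, -0.4440, 1.5140)
gyro term ω×Iω = (0.0120, -0.0060, 0.0144)
α = I⁻¹(τ − ω×Iω) = (-0.4800, -0.5250, 0.8257)
new body rate ω' = (-1.2384, -1.2420, 0.5661)
Hamilton product q⊗(0,ω) = (0.0685197, 1.6375061, 0.6293523, -0.2186174)
q' = normalize(q + ½dt·q⊗(0,ω)) = (-0.8990, 0.0749, 0.2286, 0.3659)

p' = (-0.9520, 0.6680, -1.7800)
q' = (-0.8990, 0.0749, 0.2286, 0.3659)
v' = (-1.8520, -0.4440, 1.5140)
ω' = (-1.2384, -1.2420, 0.5661)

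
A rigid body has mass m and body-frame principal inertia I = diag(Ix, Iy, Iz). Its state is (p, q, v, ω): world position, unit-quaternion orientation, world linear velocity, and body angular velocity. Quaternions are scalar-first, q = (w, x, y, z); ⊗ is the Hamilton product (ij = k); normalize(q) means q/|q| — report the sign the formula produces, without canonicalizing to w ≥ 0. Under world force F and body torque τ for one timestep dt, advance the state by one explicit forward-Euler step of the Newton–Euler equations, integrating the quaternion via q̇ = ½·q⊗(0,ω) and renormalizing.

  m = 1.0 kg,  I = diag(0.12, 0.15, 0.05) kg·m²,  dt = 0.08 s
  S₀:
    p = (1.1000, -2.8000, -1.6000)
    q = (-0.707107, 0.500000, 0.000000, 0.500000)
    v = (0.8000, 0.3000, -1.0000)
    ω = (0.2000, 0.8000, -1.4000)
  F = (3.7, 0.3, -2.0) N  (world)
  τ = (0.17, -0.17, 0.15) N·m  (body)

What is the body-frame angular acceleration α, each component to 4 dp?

gyro term ω×Iω = (0.1120, -0.0196, 0.0048)
α = I⁻¹(τ − ω×Iω) = (0.4833, -1.0027, 2.9040)

α = (0.4833, -1.0027, 2.9040)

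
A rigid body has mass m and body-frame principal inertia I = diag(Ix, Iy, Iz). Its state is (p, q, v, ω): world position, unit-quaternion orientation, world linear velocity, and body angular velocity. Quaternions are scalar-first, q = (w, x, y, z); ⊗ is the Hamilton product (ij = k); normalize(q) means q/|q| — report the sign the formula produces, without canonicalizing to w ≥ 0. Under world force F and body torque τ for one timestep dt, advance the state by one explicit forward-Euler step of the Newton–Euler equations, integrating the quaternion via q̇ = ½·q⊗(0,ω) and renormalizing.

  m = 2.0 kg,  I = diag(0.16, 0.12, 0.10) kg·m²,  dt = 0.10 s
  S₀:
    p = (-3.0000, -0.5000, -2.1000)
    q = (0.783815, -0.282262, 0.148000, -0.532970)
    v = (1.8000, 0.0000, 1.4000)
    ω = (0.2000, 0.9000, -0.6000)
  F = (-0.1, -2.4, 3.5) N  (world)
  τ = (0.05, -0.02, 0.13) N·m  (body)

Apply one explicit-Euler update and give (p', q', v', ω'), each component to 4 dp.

α = I⁻¹(τ − ω×Iω) = (0.2450, -0.1067, 1.3720)
ω + α·dt = (0.2245, 0.8893, -0.4628)
Hamilton product q⊗(0,ω) = (-0.3965296, 0.5476360, 0.4294823, -0.7539248)
q + ½dt·q⊗(0,ω), renormalized = (0.7628, -0.2545, 0.1692, -0.5698)
p + v·dt = (-2.8200, -0.5000, -1.9600)
v' = v + a·dt = (1.7950, -0.1200, 1.5750)

p' = (-2.8200, -0.5000, -1.9600)
q' = (0.7628, -0.2545, 0.1692, -0.5698)
v' = (1.7950, -0.1200, 1.5750)
ω' = (0.2245, 0.8893, -0.4628)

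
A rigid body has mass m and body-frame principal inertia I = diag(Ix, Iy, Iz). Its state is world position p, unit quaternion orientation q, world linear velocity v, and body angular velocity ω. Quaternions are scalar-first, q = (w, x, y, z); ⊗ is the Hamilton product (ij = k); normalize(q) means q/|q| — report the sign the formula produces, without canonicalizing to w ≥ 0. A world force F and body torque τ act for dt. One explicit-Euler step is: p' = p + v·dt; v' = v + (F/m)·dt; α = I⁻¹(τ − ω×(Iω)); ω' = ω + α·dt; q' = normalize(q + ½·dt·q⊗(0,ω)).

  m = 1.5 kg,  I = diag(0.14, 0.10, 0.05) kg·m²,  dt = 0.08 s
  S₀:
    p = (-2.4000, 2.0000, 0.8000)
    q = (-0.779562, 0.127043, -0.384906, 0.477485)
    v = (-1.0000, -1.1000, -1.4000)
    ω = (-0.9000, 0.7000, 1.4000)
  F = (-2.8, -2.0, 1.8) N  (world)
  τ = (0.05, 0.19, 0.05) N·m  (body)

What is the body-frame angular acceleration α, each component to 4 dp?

precession coupling ω×(Iω) = (-0.0490, -0.1134, 0.0252)
angular accel α = (0.7071, 3.0340, 0.4960)

α = (0.7071, 3.0340, 0.4960)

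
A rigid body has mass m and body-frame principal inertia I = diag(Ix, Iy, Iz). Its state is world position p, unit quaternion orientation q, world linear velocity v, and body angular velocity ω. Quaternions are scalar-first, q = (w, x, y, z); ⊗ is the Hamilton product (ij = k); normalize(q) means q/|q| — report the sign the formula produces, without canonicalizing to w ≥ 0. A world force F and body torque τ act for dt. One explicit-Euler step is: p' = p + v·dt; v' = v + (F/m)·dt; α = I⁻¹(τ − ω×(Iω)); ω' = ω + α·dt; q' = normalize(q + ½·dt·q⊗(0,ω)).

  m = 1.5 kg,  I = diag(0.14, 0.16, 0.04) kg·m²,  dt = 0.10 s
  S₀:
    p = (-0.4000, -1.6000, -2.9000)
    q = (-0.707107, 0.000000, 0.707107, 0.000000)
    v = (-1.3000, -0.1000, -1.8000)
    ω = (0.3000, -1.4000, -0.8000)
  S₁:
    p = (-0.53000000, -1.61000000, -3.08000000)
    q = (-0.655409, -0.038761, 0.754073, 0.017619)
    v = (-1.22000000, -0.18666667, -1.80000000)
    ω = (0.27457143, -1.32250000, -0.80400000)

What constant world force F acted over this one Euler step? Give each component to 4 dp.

F = (1.2000, -1.3000, 0.0000)

velocity change Δv = (0.08000000, -0.08666667, 0.00000000)
applied force F = (1.2000, -1.3000, 0.0000)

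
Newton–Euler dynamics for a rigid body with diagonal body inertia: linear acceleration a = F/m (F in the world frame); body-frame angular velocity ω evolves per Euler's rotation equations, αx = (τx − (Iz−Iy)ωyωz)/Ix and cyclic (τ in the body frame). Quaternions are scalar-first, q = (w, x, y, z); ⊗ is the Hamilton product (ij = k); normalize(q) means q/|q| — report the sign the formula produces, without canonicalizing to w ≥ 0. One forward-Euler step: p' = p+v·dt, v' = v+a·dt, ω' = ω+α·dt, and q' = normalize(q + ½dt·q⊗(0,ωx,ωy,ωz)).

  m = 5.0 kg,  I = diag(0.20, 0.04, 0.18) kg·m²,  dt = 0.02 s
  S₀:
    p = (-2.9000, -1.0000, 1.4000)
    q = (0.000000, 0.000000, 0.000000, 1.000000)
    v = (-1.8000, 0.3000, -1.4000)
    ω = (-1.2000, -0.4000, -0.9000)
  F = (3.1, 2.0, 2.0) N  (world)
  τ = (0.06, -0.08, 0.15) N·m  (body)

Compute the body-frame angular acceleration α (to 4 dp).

α = (0.0480, -2.5400, 1.2600)

gyro term ω×Iω = (0.0504, 0.0216, -0.0768)
(τ − ω×Iω)/I = (0.0480, -2.5400, 1.2600)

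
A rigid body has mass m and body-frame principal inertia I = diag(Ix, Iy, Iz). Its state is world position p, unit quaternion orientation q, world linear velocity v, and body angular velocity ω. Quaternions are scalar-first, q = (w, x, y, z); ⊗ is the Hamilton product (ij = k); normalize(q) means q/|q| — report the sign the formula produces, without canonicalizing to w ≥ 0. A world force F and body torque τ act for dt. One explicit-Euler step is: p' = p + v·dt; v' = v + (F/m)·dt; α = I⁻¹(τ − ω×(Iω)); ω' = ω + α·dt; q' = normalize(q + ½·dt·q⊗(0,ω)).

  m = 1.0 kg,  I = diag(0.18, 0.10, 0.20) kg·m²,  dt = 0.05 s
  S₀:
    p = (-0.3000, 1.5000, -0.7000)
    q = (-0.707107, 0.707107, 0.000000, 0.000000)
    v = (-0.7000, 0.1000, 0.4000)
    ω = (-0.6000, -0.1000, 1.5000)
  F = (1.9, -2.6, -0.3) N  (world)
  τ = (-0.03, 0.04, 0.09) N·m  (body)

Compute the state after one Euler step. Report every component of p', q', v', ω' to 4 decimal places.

a = F/m = (1.9000, -2.6000, -0.3000)
new position p' = (-0.3350, 1.5050, -0.6800)
v + (F/m)dt = (-0.6050, -0.0300, 0.3850)
α = I⁻¹(τ − ω×Iω) = (-0.0833, 0.2200, 0.4740)
ω' = ω + α·dt = (-0.6042, -0.0890, 1.5237)
q⊗(0,ω) = (0.4242642, 0.4242642, -0.9899498, -1.1313712)
updated quaternion q' = (-0.6959, 0.7171, -0.0247, -0.0283)

p' = (-0.3350, 1.5050, -0.6800)
q' = (-0.6959, 0.7171, -0.0247, -0.0283)
v' = (-0.6050, -0.0300, 0.3850)
ω' = (-0.6042, -0.0890, 1.5237)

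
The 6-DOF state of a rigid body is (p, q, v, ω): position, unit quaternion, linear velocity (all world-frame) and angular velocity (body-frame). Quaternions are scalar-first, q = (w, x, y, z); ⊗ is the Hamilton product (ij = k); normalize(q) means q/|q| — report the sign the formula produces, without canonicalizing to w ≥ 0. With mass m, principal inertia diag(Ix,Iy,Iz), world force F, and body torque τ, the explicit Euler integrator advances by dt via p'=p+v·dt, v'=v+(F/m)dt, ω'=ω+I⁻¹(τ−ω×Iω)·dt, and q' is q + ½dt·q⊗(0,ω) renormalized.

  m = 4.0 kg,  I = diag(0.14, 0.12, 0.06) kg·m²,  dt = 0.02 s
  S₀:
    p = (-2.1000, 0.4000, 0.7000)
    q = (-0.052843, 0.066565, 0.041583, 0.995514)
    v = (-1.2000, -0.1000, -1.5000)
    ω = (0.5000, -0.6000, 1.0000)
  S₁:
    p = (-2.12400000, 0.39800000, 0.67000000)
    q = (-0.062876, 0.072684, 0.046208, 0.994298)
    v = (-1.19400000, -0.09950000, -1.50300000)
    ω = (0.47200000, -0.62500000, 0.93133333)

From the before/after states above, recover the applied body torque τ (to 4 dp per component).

τ = (-0.1600, -0.1100, -0.2000)

ω₁ − ω₀ = (-0.02800000, -0.02500000, -0.06866667)
precession coupling = (0.0360, 0.0400, 0.0060)
applied torque τ = (-0.1600, -0.1100, -0.2000)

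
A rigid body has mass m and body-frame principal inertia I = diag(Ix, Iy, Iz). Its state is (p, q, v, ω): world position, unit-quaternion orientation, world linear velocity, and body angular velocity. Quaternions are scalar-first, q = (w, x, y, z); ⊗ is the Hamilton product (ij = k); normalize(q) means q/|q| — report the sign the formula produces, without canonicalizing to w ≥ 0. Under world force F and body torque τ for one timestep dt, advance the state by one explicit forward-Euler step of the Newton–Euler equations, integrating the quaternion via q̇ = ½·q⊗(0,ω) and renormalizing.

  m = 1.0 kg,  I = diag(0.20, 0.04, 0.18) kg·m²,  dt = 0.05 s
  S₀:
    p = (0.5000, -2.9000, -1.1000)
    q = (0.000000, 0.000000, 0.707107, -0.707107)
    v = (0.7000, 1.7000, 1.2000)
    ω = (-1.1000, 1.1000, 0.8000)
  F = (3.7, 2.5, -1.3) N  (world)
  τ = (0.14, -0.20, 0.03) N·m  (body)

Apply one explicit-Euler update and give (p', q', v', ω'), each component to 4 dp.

a = F/m = (3.7000, 2.5000, -1.3000)
p' = p + v·dt = (0.5350, -2.8150, -1.0400)
v' = v + a·dt = (0.8850, 1.8250, 1.1350)
ω×(Iω) gyroscopic = (0.1232, -0.0176, 0.1936)
α = I⁻¹(τ − ω×Iω) = (0.0840, -4.5600, -0.9089)
ω' = ω + α·dt = (-1.0958, 0.8720, 0.7546)
q⊗(0,ω) = (-0.2121321, 1.3435033, 0.7778177, 0.7778177)
q + ½dt·q⊗(0,ω), renormalized = (-0.0053, 0.0336, 0.7259, -0.6870)

p' = (0.5350, -2.8150, -1.0400)
q' = (-0.0053, 0.0336, 0.7259, -0.6870)
v' = (0.8850, 1.8250, 1.1350)
ω' = (-1.0958, 0.8720, 0.7546)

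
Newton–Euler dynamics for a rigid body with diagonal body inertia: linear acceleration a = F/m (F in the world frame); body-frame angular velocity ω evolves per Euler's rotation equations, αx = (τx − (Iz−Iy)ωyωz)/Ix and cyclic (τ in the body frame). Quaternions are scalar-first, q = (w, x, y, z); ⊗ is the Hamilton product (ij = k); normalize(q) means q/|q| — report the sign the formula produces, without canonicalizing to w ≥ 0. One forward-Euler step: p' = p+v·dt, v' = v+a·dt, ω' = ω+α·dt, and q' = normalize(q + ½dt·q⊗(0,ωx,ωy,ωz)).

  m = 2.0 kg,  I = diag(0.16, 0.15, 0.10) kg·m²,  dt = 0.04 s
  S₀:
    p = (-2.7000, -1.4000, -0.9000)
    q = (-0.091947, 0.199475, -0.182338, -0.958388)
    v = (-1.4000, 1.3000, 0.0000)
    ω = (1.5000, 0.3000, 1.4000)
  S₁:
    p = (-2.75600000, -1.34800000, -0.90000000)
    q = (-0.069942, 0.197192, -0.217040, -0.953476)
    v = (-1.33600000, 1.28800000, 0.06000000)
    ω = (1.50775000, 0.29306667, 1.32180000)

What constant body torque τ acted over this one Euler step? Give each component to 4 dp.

τ = (0.0100, 0.1000, -0.2000)

ω₁ − ω₀ = (0.00775000, -0.00693333, -0.07820000)
precession coupling = (-0.0210, 0.1260, -0.0045)
applied torque τ = (0.0100, 0.1000, -0.2000)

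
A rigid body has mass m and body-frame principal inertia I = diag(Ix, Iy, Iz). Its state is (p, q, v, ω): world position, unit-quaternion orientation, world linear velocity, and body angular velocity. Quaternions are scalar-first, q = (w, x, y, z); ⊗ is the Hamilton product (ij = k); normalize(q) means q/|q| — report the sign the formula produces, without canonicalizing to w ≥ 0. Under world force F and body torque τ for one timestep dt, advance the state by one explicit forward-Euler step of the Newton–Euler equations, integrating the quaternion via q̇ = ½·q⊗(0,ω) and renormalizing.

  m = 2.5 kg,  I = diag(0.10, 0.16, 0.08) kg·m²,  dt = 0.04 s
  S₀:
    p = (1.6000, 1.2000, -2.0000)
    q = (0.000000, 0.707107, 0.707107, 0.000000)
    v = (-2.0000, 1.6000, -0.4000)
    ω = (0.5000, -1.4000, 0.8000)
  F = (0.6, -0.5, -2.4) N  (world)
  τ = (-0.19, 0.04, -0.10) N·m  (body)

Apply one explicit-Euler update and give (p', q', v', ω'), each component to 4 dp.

α = I⁻¹(τ − ω×Iω) = (-2.7960, 0.2000, -0.7250)
ω' = ω + α·dt = (0.3882, -1.3920, 0.7710)
2q̇ = q⊗(0,ω) = (0.6363963, 0.5656856, -0.5656856, -1.3435033)
updated quaternion q' = (0.0127, 0.7180, 0.6954, -0.0269)
p + v·dt = (1.5200, 1.2640, -2.0160)
v' = v + a·dt = (-1.9904, 1.5920, -0.4384)

p' = (1.5200, 1.2640, -2.0160)
q' = (0.0127, 0.7180, 0.6954, -0.0269)
v' = (-1.9904, 1.5920, -0.4384)
ω' = (0.3882, -1.3920, 0.7710)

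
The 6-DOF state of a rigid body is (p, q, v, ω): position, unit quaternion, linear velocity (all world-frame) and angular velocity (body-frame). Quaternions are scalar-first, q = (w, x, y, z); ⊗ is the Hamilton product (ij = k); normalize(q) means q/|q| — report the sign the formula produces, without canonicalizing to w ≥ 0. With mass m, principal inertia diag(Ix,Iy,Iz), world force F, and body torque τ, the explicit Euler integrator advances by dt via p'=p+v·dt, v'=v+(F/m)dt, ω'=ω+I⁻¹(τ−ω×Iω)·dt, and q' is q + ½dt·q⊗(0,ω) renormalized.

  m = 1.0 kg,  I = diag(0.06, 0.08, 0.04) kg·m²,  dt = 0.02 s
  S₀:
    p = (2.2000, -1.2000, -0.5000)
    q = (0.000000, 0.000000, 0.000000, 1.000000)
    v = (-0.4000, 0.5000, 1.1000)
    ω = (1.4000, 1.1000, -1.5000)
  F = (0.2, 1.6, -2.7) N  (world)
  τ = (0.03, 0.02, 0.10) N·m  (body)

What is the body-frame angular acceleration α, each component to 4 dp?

α = (-0.6000, 0.7750, 1.7300)

gyro term ω×Iω = (0.0660, -0.0420, 0.0308)
angular accel α = (-0.6000, 0.7750, 1.7300)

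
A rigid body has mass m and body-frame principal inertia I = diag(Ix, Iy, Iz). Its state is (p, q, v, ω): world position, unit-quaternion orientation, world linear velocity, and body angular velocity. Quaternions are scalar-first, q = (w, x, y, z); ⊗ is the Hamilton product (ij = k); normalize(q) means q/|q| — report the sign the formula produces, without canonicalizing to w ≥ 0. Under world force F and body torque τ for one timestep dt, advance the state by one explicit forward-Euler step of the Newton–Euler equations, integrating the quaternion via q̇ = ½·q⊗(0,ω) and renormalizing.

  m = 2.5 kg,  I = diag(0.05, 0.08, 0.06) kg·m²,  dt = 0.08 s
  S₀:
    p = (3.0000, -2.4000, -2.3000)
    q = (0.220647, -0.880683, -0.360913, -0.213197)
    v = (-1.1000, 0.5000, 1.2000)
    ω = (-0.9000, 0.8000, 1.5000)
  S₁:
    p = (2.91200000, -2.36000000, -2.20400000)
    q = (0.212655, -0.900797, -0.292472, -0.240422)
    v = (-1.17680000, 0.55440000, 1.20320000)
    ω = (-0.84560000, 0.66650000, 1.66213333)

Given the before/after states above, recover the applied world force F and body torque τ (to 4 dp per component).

F = (-2.4000, 1.7000, 0.1000)
τ = (0.0100, -0.1200, 0.1000)

Δv = v₁−v₀ = (-0.07680000, 0.05440000, 0.00320000)
F = m·Δv/dt = (-2.4000, 1.7000, 0.1000)
Δω = ω₁−ω₀ = (0.05440000, -0.13350000, 0.16213333)
applied torque τ = (0.0100, -0.1200, 0.1000)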